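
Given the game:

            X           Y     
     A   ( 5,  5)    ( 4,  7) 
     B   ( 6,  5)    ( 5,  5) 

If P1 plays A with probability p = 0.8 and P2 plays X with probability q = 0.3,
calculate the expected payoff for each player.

E[P1] = 4.5, E[P2] = 6.12

Work:
E[P1] = p·q·π₁(A,X) + p·(1-q)·π₁(A,Y) + (1-p)·q·π₁(B,X) + (1-p)·(1-q)·π₁(B,Y)
= 0.8·0.3·5 + 0.8·0.7·4 + 0.2·0.3·6 + 0.2·0.7·5
= 4.5

E[P2] = 6.12 (similar calculation)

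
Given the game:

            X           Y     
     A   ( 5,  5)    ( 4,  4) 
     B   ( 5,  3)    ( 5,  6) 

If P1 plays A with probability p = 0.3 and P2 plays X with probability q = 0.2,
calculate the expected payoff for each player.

E[P1] = 4.76, E[P2] = 5.04

Work:
E[P1] = p·q·π₁(A,X) + p·(1-q)·π₁(A,Y) + (1-p)·q·π₁(B,X) + (1-p)·(1-q)·π₁(B,Y)
= 0.3·0.2·5 + 0.3·0.8·4 + 0.7·0.2·5 + 0.7·0.8·5
= 4.76

E[P2] = 5.04 (similar calculation)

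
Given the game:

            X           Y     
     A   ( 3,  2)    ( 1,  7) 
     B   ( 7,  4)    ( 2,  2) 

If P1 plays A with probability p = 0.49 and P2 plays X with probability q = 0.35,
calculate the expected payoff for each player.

E[P1] = 2.7455, E[P2] = 3.9495

Work:
E[P1] = p·q·π₁(A,X) + p·(1-q)·π₁(A,Y) + (1-p)·q·π₁(B,X) + (1-p)·(1-q)·π₁(B,Y)
= 0.49·0.35·3 + 0.49·0.65·1 + 0.51·0.35·7 + 0.51·0.65·2
= 2.7455

E[P2] = 3.9495 (similar calculation)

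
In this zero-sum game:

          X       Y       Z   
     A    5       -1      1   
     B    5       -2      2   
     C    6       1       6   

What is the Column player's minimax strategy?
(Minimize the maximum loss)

Column should play Y, value = 1

Work:
Column player minimizes Row's maximum payoff:
Column X: max payoff to Row = 6
Column Y: max payoff to Row = 1
Column Z: max payoff to Row = 6
Minimum is 1, achieved by column Y.
Minimax strategy: Y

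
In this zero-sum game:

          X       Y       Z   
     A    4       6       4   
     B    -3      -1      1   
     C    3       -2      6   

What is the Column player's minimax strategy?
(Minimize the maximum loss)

Column should play X, value = 4

Work:
Column player minimizes Row's maximum payoff:
Column X: max payoff to Row = 4
Column Y: max payoff to Row = 6
Column Z: max payoff to Row = 6
Minimum is 4, achieved by column X.
Minimax strategy: X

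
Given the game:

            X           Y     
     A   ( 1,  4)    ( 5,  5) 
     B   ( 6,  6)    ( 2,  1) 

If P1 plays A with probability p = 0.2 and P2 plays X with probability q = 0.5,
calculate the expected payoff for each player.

E[P1] = 3.8, E[P2] = 3.7

Work:
E[P1] = p·q·π₁(A,X) + p·(1-q)·π₁(A,Y) + (1-p)·q·π₁(B,X) + (1-p)·(1-q)·π₁(B,Y)
= 0.2·0.5·1 + 0.2·0.5·5 + 0.8·0.5·6 + 0.8·0.5·2
= 3.8

E[P2] = 3.7 (similar calculation)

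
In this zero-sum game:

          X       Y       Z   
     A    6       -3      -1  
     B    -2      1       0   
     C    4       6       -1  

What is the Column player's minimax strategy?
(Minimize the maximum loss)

Column should play Z, value = 0

Work:
Column player minimizes Row's maximum payoff:
Column X: max payoff to Row = 6
Column Y: max payoff to Row = 6
Column Z: max payoff to Row = 0
Minimum is 0, achieved by column Z.
Minimax strategy: Z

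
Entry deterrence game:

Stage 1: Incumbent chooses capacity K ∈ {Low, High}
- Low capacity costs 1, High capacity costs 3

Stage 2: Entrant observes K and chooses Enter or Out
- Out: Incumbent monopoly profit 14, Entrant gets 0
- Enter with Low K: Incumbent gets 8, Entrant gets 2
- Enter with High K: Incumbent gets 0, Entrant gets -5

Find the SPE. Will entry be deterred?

SPE: (High, Enter|Low, Out|High); Entry deterred. Incumbent net profit = 11

Work:
After Low K: Entrant enters (2 > 0)
After High K: Entrant stays out (-5 < 0)
Incumbent: Low → 8−1=7, High → 14−3=11
Incumbent chooses High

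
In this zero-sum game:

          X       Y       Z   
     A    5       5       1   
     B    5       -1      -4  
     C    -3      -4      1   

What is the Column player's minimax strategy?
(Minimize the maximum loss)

Column should play Z, value = 1

Work:
Column player minimizes Row's maximum payoff:
Column X: max payoff to Row = 5
Column Y: max payoff to Row = 5
Column Z: max payoff to Row = 1
Minimum is 1, achieved by column Z.
Minimax strategy: Z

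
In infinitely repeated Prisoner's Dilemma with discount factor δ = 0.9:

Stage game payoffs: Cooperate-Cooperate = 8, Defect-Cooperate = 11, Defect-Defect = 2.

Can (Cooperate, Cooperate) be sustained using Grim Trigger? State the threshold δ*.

δ* = 0.3333; since δ = 0.9 ≥ 0.3333, cooperation can be sustained

Work:
For Grim Trigger:
Cooperate forever: 8/(1-δ)
Defect then punished: 11 + 2·δ/(1-δ)
Need: 8/(1-δ) ≥ 11 + 2·δ/(1-δ)
Solving: δ ≥ (T-R)/(T-P) = (11-8)/(11-2) = 0.3333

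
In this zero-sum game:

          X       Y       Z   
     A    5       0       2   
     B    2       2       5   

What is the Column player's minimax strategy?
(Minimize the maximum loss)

Column should play Y, value = 2

Work:
Column player minimizes Row's maximum payoff:
Column X: max payoff to Row = 5
Column Y: max payoff to Row = 2
Column Z: max payoff to Row = 5
Minimum is 2, achieved by column Y.
Minimax strategy: Y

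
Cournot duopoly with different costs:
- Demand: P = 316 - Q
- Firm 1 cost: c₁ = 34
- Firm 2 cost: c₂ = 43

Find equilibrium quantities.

q₁* = 97.0, q₂* = 88.0

Work:
Reaction: q₁ = (316 - 34 - q₂)/2
Reaction: q₂ = (316 - 43 - q₁)/2
Solve simultaneously:
q₁* = (316 - 2×34 + 43)/3 = 97.0
q₂* = (316 - 2×43 + 34)/3 = 88.0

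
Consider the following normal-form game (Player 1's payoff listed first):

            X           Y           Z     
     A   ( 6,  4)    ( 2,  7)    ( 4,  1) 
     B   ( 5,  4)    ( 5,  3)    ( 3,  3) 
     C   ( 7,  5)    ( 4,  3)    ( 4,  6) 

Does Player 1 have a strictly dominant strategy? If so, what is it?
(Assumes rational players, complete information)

No strictly dominant strategy exists for Player 1

Work:
A strategy strictly dominates another if it gives a strictly higher payoff against every opponent action. Compare each pair of P1's strategies column-by-column:
  A vs B: [6 vs 5, 2 vs 5, 4 vs 3] → A does not strictly dominate B (column Y: 2 ≤ 5)
  A vs C: [6 vs 7, 2 vs 4, 4 vs 4] → A does not strictly dominate C (column X: 6 ≤ 7)
  B vs A: [5 vs 6, 5 vs 2, 3 vs 4] → B does not strictly dominate A (column X: 5 ≤ 6)
  B vs C: [5 vs 7, 5 vs 4, 3 vs 4] → B does not strictly dominate C (column X: 5 ≤ 7)
  C vs A: [7 vs 6, 4 vs 2, 4 vs 4] → C does not strictly dominate A (column Z: 4 ≤ 4)
  C vs B: [7 vs 5, 4 vs 5, 4 vs 3] → C does not strictly dominate B (column Y: 4 ≤ 5)
No single strategy strictly dominates all others → no strictly dominant strategy.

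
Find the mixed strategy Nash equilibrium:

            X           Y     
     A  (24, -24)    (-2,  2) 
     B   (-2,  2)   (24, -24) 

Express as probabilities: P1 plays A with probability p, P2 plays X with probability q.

p = 0.5, q = 0.5

Work:
Find probabilities that make opponent indifferent:
P2 chooses q to make P1 indifferent between A and B
P1 chooses p to make P2 indifferent between X and Y
Mixed NE: P1 plays (A: 0.5, B: 0.5), P2 plays (X: 0.5, Y: 0.5)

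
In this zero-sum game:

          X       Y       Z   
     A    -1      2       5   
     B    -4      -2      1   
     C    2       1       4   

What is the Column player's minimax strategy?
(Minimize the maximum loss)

Column should play X or Y (all achieve the minimum), value = 2

Work:
Column player minimizes Row's maximum payoff:
Column X: max payoff to Row = 2
Column Y: max payoff to Row = 2
Column Z: max payoff to Row = 5
Minimum is 2, achieved by columns X, Y (tied).
Each of X or Y is a minimax strategy.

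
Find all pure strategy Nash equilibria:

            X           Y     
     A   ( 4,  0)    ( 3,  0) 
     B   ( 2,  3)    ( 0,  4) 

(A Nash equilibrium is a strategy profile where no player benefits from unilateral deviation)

Nash equilibrium: (A, X), (A, Y)

Work:
Best responses:
  P1 vs X: payoffs [4, 2] → best response A (payoff 4)
  P1 vs Y: payoffs [3, 0] → best response A (payoff 3)
  P2 vs A: payoffs [0, 0] → best response X/Y (payoff 0)
  P2 vs B: payoffs [3, 4] → best response Y (payoff 4)
Mutual best responses: (A,X), (A,Y) → Nash equilibria.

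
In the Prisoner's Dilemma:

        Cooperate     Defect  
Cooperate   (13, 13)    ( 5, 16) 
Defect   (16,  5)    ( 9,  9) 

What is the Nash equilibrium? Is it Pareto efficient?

(Defect, Defect) is NE; not Pareto efficient

Work:
Defect dominates Cooperate for both players:
If P2 cooperates: Defect (16) > Cooperate (13)
If P2 defects: Defect (9) > Cooperate (5)
NE: (Defect, Defect) with payoff (9, 9)
But (Cooperate, Cooperate) = (13, 13) Pareto dominates (9, 9)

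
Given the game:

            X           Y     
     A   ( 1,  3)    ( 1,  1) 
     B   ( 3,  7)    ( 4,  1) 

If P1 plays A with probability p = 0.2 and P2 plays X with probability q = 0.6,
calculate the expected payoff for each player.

E[P1] = 2.92, E[P2] = 4.12

Work:
E[P1] = p·q·π₁(A,X) + p·(1-q)·π₁(A,Y) + (1-p)·q·π₁(B,X) + (1-p)·(1-q)·π₁(B,Y)
= 0.2·0.6·1 + 0.2·0.4·1 + 0.8·0.6·3 + 0.8·0.4·4
= 2.92

E[P2] = 4.12 (similar calculation)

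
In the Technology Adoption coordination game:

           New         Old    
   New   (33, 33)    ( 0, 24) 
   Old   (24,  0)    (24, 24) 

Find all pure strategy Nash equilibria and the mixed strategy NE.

Pure NE: (New, New) and (Old, Old); Mixed NE: p = 0.7273, q = 0.7273

Work:
Check pure NE:
(New, New): (33, 33) - no unilateral deviation beneficial
(Old, Old): (24, 24) - no unilateral deviation beneficial
Mixed NE: P1 plays New with p = 0.7273, P2 plays New with q = 0.7273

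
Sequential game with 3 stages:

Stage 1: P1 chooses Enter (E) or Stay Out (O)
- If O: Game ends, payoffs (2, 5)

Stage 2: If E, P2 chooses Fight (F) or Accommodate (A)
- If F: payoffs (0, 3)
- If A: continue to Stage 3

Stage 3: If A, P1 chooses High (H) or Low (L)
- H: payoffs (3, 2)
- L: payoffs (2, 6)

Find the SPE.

SPE: (O, F, H); Outcome (2, 5)

Work:
Stage 3: P1 chooses H (3 vs 2)
Stage 2: P2: F->3, A->2 (anticipating H). Choose F
Stage 1: P1: O->2, E->0 (anticipating F, H). Choose O
SPE path: O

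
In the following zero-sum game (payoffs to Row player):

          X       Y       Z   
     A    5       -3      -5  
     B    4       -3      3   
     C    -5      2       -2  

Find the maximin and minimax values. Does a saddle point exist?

Maximin = -3, Minimax = 2, Saddle: False

Work:
Row minimums: [-5, -3, -5] → maximin = -3
Column maximums: [5, 2, 3] → minimax = 2
No saddle point (maximin ≠ minimax). Mixed strategy needed.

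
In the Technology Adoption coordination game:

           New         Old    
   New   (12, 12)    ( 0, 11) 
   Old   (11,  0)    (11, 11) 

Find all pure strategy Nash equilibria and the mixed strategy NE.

Pure NE: (New, New) and (Old, Old); Mixed NE: p = 0.9167, q = 0.9167

Work:
Check pure NE:
(New, New): (12, 12) - no unilateral deviation beneficial
(Old, Old): (11, 11) - no unilateral deviation beneficial
Mixed NE: P1 plays New with p = 0.9167, P2 plays New with q = 0.9167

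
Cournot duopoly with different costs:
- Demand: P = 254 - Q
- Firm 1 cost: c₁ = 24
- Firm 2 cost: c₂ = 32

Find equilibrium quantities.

q₁* = 79.33, q₂* = 71.33

Work:
Reaction: q₁ = (254 - 24 - q₂)/2
Reaction: q₂ = (254 - 32 - q₁)/2
Solve simultaneously:
q₁* = (254 - 2×24 + 32)/3 = 79.33
q₂* = (254 - 2×32 + 24)/3 = 71.33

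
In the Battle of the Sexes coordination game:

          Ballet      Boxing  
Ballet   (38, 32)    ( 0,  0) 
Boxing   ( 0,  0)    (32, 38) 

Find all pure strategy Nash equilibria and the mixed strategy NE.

Pure NE: (Ballet, Ballet) and (Boxing, Boxing); Mixed NE: p = 0.5429, q = 0.4571

Work:
Check pure NE:
(Ballet, Ballet): (38, 32) - no unilateral deviation beneficial
(Boxing, Boxing): (32, 38) - no unilateral deviation beneficial
Mixed NE: P1 plays Ballet with p = 0.5429, P2 plays Ballet with q = 0.4571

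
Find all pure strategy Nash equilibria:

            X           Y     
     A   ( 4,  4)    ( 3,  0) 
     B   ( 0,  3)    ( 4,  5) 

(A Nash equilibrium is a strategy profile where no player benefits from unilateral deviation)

Nash equilibrium: (A, X), (B, Y)

Work:
Best responses:
  P1 vs X: payoffs [4, 0] → best response A (payoff 4)
  P1 vs Y: payoffs [3, 4] → best response B (payoff 4)
  P2 vs A: payoffs [4, 0] → best response X (payoff 4)
  P2 vs B: payoffs [3, 5] → best response Y (payoff 5)
Mutual best responses: (A,X), (B,Y) → Nash equilibria.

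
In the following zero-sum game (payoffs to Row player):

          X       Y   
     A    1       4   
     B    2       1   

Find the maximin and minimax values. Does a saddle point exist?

Maximin = 1, Minimax = 2, Saddle: False

Work:
Row minimums: [1, 1] → maximin = 1
Column maximums: [2, 4] → minimax = 2
No saddle point (maximin ≠ minimax). Mixed strategy needed.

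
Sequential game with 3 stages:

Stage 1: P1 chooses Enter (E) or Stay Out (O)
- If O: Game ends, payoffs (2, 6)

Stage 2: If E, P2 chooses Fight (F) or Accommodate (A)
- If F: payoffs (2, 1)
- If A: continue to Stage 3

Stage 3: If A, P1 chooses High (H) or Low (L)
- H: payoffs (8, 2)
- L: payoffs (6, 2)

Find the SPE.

SPE: (E, A, H); Outcome (8, 2)

Work:
Stage 3: P1 chooses H (8 vs 6)
Stage 2: P2: F->1, A->2 (anticipating H). Choose A
Stage 1: P1: O->2, E->8 (anticipating A, H). Choose E
SPE path: E -> A -> H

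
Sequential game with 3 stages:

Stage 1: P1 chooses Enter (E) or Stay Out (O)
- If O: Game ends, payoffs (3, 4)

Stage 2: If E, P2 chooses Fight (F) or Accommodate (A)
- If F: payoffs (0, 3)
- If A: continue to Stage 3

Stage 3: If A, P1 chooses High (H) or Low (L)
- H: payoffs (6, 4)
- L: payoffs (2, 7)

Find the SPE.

SPE: (E, A, H); Outcome (6, 4)

Work:
Stage 3: P1 chooses H (6 vs 2)
Stage 2: P2: F->3, A->4 (anticipating H). Choose A
Stage 1: P1: O->3, E->6 (anticipating A, H). Choose E
SPE path: E -> A -> H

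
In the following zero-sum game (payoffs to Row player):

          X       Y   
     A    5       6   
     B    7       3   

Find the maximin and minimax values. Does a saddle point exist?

Maximin = 5, Minimax = 6, Saddle: False

Work:
Row minimums: [5, 3] → maximin = 5
Column maximums: [7, 6] → minimax = 6
No saddle point (maximin ≠ minimax). Mixed strategy needed.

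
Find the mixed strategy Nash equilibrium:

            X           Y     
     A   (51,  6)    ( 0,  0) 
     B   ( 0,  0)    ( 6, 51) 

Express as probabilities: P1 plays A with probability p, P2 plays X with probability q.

p = 0.8947, q = 0.1053

Work:
Find probabilities that make opponent indifferent:
P2 chooses q to make P1 indifferent between A and B
P1 chooses p to make P2 indifferent between X and Y
Mixed NE: P1 plays (A: 0.8947, B: 0.1053), P2 plays (X: 0.1053, Y: 0.8947)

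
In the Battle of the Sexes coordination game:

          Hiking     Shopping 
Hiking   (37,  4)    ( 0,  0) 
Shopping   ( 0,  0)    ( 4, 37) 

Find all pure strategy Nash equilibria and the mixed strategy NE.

Pure NE: (Hiking, Hiking) and (Shopping, Shopping); Mixed NE: p = 0.9024, q = 0.0976

Work:
Check pure NE:
(Hiking, Hiking): (37, 4) - no unilateral deviation beneficial
(Shopping, Shopping): (4, 37) - no unilateral deviation beneficial
Mixed NE: P1 plays Hiking with p = 0.9024, P2 plays Hiking with q = 0.0976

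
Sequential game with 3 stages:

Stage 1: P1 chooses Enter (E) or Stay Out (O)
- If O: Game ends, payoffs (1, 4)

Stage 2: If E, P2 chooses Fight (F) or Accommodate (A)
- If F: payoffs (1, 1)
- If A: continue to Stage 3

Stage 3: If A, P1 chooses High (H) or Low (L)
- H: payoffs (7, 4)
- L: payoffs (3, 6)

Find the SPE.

SPE: (E, A, H); Outcome (7, 4)

Work:
Stage 3: P1 chooses H (7 vs 3)
Stage 2: P2: F->1, A->4 (anticipating H). Choose A
Stage 1: P1: O->1, E->7 (anticipating A, H). Choose E
SPE path: E -> A -> H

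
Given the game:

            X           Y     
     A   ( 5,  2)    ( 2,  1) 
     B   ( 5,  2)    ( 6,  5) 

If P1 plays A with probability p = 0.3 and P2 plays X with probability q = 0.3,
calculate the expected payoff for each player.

E[P1] = 4.86, E[P2] = 3.26

Work:
E[P1] = p·q·π₁(A,X) + p·(1-q)·π₁(A,Y) + (1-p)·q·π₁(B,X) + (1-p)·(1-q)·π₁(B,Y)
= 0.3·0.3·5 + 0.3·0.7·2 + 0.7·0.3·5 + 0.7·0.7·6
= 4.86

E[P2] = 3.26 (similar calculation)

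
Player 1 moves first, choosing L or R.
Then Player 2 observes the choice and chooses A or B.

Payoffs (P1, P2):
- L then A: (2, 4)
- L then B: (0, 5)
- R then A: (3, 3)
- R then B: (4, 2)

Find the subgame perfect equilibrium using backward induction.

P1 plays R, P2 plays B after L and A after R; Payoff (3, 3)

Work:
Backward induction:
After L: P2 chooses B → P1 gets 0
After R: P2 chooses A → P1 gets 3
P1 chooses R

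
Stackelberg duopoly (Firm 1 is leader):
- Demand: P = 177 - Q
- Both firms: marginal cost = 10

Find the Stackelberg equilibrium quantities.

q₁* (leader) = 83.5, q₂* (follower) = 41.75

Work:
Follower's reaction: q₂ = (a - c - q₁)/2
Leader substitutes: π₁ = q₁·(a - q₁ - (a-c-q₁)/2 - c)
FOC: q₁* = (177 - 10)/2 = 83.50
Then: q₂* = (177 - 10 - 83.5)/2 = 41.75
Leader has first-mover advantage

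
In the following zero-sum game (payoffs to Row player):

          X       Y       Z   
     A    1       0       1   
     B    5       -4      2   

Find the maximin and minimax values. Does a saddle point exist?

Maximin = 0, Minimax = 0, Saddle: True

Work:
Row minimums: [0, -4] → maximin = 0
Column maximums: [5, 0, 2] → minimax = 0
Saddle point exists! Game value = 0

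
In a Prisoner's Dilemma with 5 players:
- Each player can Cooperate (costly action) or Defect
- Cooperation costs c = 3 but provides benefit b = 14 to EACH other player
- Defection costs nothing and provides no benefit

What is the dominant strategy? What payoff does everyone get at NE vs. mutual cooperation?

Dominant: Defect; NE payoff = 0; Coop payoff = 53

Work:
Defect dominates (saves cost c = 3, benefit to others is external)
NE: All defect → everyone gets 0
If all cooperate: each receives (4)×14 - 3 = 53
Social dilemma: 53 > 0 but NE gives 0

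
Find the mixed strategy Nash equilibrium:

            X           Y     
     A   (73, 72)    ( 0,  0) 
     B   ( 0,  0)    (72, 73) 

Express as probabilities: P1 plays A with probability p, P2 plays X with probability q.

p = 0.5034, q = 0.4966

Work:
Find probabilities that make opponent indifferent:
P2 chooses q to make P1 indifferent between A and B
P1 chooses p to make P2 indifferent between X and Y
Mixed NE: P1 plays (A: 0.5034, B: 0.4966), P2 plays (X: 0.4966, Y: 0.5034)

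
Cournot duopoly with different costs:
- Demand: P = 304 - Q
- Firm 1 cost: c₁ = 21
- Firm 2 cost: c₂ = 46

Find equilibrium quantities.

q₁* = 102.67, q₂* = 77.67

Work:
Reaction: q₁ = (304 - 21 - q₂)/2
Reaction: q₂ = (304 - 46 - q₁)/2
Solve simultaneously:
q₁* = (304 - 2×21 + 46)/3 = 102.67
q₂* = (304 - 2×46 + 21)/3 = 77.67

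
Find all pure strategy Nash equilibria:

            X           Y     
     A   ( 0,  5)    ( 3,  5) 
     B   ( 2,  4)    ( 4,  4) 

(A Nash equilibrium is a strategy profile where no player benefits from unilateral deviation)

Nash equilibrium: (B, X), (B, Y)

Work:
Best responses:
  P1 vs X: payoffs [0, 2] → best response B (payoff 2)
  P1 vs Y: payoffs [3, 4] → best response B (payoff 4)
  P2 vs A: payoffs [5, 5] → best response X/Y (payoff 5)
  P2 vs B: payoffs [4, 4] → best response X/Y (payoff 4)
Mutual best responses: (B,X), (B,Y) → Nash equilibria.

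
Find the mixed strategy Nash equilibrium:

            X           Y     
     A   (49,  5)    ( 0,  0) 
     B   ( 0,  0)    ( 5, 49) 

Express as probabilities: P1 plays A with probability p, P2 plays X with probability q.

p = 0.9074, q = 0.0926

Work:
Find probabilities that make opponent indifferent:
P2 chooses q to make P1 indifferent between A and B
P1 chooses p to make P2 indifferent between X and Y
Mixed NE: P1 plays (A: 0.9074, B: 0.0926), P2 plays (X: 0.0926, Y: 0.9074)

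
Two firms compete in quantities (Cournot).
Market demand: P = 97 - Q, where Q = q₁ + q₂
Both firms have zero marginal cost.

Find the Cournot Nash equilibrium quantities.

q₁* = q₂* = 32.33; P* = 32.33

Work:
Profit: π_i = P·q_i = (a - q_i - q_j)·q_i
FOC: ∂π_i/∂q_i = a - 2q_i - q_j = 0
Reaction function: q_i = (97 - q_j)/2
Symmetry: q* = 97/3 = 32.33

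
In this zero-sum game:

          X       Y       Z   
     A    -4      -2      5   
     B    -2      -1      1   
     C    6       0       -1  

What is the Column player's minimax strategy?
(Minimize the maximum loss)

Column should play Y, value = 0

Work:
Column player minimizes Row's maximum payoff:
Column X: max payoff to Row = 6
Column Y: max payoff to Row = 0
Column Z: max payoff to Row = 5
Minimum is 0, achieved by column Y.
Minimax strategy: Y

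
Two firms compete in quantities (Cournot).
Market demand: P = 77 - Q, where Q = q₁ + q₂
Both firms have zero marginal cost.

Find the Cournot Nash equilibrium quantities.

q₁* = q₂* = 25.67; P* = 25.67

Work:
Profit: π_i = P·q_i = (a - q_i - q_j)·q_i
FOC: ∂π_i/∂q_i = a - 2q_i - q_j = 0
Reaction function: q_i = (77 - q_j)/2
Symmetry: q* = 77/3 = 25.67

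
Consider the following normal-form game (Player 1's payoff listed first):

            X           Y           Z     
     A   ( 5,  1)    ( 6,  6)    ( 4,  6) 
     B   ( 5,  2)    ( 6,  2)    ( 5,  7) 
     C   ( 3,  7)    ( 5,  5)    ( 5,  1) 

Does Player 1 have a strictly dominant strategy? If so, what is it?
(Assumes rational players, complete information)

No strictly dominant strategy exists for Player 1

Work:
A strategy strictly dominates another if it gives a strictly higher payoff against every opponent action. Compare each pair of P1's strategies column-by-column:
  A vs B: [5 vs 5, 6 vs 6, 4 vs 5] → A does not strictly dominate B (column X: 5 ≤ 5)
  A vs C: [5 vs 3, 6 vs 5, 4 vs 5] → A does not strictly dominate C (column Z: 4 ≤ 5)
  B vs A: [5 vs 5, 6 vs 6, 5 vs 4] → B does not strictly dominate A (column X: 5 ≤ 5)
  B vs C: [5 vs 3, 6 vs 5, 5 vs 5] → B does not strictly dominate C (column Z: 5 ≤ 5)
  C vs A: [3 vs 5, 5 vs 6, 5 vs 4] → C does not strictly dominate A (column X: 3 ≤ 5)
  C vs B: [3 vs 5, 5 vs 6, 5 vs 5] → C does not strictly dominate B (column X: 3 ≤ 5)
No single strategy strictly dominates all others → no strictly dominant strategy.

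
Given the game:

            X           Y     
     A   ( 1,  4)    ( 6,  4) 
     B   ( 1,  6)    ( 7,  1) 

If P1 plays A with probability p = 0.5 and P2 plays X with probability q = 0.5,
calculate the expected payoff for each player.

E[P1] = 3.75, E[P2] = 3.75

Work:
E[P1] = p·q·π₁(A,X) + p·(1-q)·π₁(A,Y) + (1-p)·q·π₁(B,X) + (1-p)·(1-q)·π₁(B,Y)
= 0.5·0.5·1 + 0.5·0.5·6 + 0.5·0.5·1 + 0.5·0.5·7
= 3.75

E[P2] = 3.75 (similar calculation)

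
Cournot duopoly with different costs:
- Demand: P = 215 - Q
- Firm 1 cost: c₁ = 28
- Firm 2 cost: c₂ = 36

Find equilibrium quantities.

q₁* = 65.0, q₂* = 57.0

Work:
Reaction: q₁ = (215 - 28 - q₂)/2
Reaction: q₂ = (215 - 36 - q₁)/2
Solve simultaneously:
q₁* = (215 - 2×28 + 36)/3 = 65.0
q₂* = (215 - 2×36 + 28)/3 = 57.0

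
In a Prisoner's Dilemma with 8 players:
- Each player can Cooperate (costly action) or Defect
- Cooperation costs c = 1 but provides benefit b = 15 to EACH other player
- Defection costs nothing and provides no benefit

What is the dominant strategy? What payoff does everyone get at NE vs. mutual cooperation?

Dominant: Defect; NE payoff = 0; Coop payoff = 104

Work:
Defect dominates (saves cost c = 1, benefit to others is external)
NE: All defect → everyone gets 0
If all cooperate: each receives (7)×15 - 1 = 104
Social dilemma: 104 > 0 but NE gives 0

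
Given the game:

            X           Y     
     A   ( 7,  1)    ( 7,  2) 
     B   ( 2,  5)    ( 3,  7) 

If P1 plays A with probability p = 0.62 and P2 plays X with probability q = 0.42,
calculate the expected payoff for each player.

E[P1] = 5.3204, E[P2] = 3.3204

Work:
E[P1] = p·q·π₁(A,X) + p·(1-q)·π₁(A,Y) + (1-p)·q·π₁(B,X) + (1-p)·(1-q)·π₁(B,Y)
= 0.62·0.42·7 + 0.62·0.58·7 + 0.38·0.42·2 + 0.38·0.58·3
= 5.3204

E[P2] = 3.3204 (similar calculation)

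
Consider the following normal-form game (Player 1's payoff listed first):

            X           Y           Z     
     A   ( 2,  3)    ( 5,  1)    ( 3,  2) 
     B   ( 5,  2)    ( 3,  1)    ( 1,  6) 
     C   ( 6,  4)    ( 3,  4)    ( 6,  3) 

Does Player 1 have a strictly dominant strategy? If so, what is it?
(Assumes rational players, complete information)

No strictly dominant strategy exists for Player 1

Work:
A strategy strictly dominates another if it gives a strictly higher payoff against every opponent action. Compare each pair of P1's strategies column-by-column:
  A vs B: [2 vs 5, 5 vs 3, 3 vs 1] → A does not strictly dominate B (column X: 2 ≤ 5)
  A vs C: [2 vs 6, 5 vs 3, 3 vs 6] → A does not strictly dominate C (column X: 2 ≤ 6)
  B vs A: [5 vs 2, 3 vs 5, 1 vs 3] → B does not strictly dominate A (column Y: 3 ≤ 5)
  B vs C: [5 vs 6, 3 vs 3, 1 vs 6] → B does not strictly dominate C (column X: 5 ≤ 6)
  C vs A: [6 vs 2, 3 vs 5, 6 vs 3] → C does not strictly dominate A (column Y: 3 ≤ 5)
  C vs B: [6 vs 5, 3 vs 3, 6 vs 1] → C does not strictly dominate B (column Y: 3 ≤ 3)
No single strategy strictly dominates all others → no strictly dominant strategy.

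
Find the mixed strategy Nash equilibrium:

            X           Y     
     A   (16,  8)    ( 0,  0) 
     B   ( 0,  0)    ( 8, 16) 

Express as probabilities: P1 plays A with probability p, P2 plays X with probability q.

p = 0.6667, q = 0.3333

Work:
Find probabilities that make opponent indifferent:
P2 chooses q to make P1 indifferent between A and B
P1 chooses p to make P2 indifferent between X and Y
Mixed NE: P1 plays (A: 0.6667, B: 0.3333), P2 plays (X: 0.3333, Y: 0.6667)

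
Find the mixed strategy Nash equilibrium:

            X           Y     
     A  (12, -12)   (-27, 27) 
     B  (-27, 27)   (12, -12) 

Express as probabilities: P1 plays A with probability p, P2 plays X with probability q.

p = 0.5, q = 0.5

Work:
Find probabilities that make opponent indifferent:
P2 chooses q to make P1 indifferent between A and B
P1 chooses p to make P2 indifferent between X and Y
Mixed NE: P1 plays (A: 0.5, B: 0.5), P2 plays (X: 0.5, Y: 0.5)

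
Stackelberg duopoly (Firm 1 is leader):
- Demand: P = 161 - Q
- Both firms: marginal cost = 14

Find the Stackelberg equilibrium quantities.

q₁* (leader) = 73.5, q₂* (follower) = 36.75

Work:
Follower's reaction: q₂ = (a - c - q₁)/2
Leader substitutes: π₁ = q₁·(a - q₁ - (a-c-q₁)/2 - c)
FOC: q₁* = (161 - 14)/2 = 73.50
Then: q₂* = (161 - 14 - 73.5)/2 = 36.75
Leader has first-mover advantage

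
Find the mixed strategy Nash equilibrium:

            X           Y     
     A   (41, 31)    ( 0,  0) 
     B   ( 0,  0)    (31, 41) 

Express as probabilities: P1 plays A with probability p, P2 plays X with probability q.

p = 0.5694, q = 0.4306

Work:
Find probabilities that make opponent indifferent:
P2 chooses q to make P1 indifferent between A and B
P1 chooses p to make P2 indifferent between X and Y
Mixed NE: P1 plays (A: 0.5694, B: 0.4306), P2 plays (X: 0.4306, Y: 0.5694)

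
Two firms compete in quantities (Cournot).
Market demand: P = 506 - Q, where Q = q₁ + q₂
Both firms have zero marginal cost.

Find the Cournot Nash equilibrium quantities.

q₁* = q₂* = 168.67; P* = 168.67

Work:
Profit: π_i = P·q_i = (a - q_i - q_j)·q_i
FOC: ∂π_i/∂q_i = a - 2q_i - q_j = 0
Reaction function: q_i = (506 - q_j)/2
Symmetry: q* = 506/3 = 168.67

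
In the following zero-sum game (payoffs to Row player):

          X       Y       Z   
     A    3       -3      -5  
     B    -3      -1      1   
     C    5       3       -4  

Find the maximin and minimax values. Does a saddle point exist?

Maximin = -3, Minimax = 1, Saddle: False

Work:
Row minimums: [-5, -3, -4] → maximin = -3
Column maximums: [5, 3, 1] → minimax = 1
No saddle point (maximin ≠ minimax). Mixed strategy needed.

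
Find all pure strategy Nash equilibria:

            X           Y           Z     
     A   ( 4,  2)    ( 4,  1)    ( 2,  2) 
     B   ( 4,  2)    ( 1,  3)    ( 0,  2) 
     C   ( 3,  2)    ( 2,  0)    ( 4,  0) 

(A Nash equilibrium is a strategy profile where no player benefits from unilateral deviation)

Nash equilibrium: (A, X)

Work:
Best responses:
  P1 vs X: payoffs [4, 4, 3] → best response A/B (payoff 4)
  P1 vs Y: payoffs [4, 1, 2] → best response A (payoff 4)
  P1 vs Z: payoffs [2, 0, 4] → best response C (payoff 4)
  P2 vs A: payoffs [2, 1, 2] → best response X/Z (payoff 2)
  P2 vs B: payoffs [2, 3, 2] → best response Y (payoff 3)
  P2 vs C: payoffs [2, 0, 0] → best response X (payoff 2)
Mutual best responses: (A,X) → Nash equilibria.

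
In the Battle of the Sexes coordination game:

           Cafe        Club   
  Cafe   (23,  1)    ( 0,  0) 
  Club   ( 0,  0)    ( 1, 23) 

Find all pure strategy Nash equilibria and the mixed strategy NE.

Pure NE: (Cafe, Cafe) and (Club, Club); Mixed NE: p = 0.9583, q = 0.0417

Work:
Check pure NE:
(Cafe, Cafe): (23, 1) - no unilateral deviation beneficial
(Club, Club): (1, 23) - no unilateral deviation beneficial
Mixed NE: P1 plays Cafe with p = 0.9583, P2 plays Cafe with q = 0.0417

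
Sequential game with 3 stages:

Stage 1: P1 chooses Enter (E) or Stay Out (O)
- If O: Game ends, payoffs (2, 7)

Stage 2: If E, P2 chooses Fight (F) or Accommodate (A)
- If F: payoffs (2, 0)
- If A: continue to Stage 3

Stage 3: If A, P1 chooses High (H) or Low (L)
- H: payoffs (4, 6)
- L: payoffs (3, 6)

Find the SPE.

SPE: (E, A, H); Outcome (4, 6)

Work:
Stage 3: P1 chooses H (4 vs 3)
Stage 2: P2: F->0, A->6 (anticipating H). Choose A
Stage 1: P1: O->2, E->4 (anticipating A, H). Choose E
SPE path: E -> A -> H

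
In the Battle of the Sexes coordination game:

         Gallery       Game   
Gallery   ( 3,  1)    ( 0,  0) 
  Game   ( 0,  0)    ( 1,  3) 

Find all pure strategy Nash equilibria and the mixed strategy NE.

Pure NE: (Gallery, Gallery) and (Game, Game); Mixed NE: p = 0.75, q = 0.25

Work:
Check pure NE:
(Gallery, Gallery): (3, 1) - no unilateral deviation beneficial
(Game, Game): (1, 3) - no unilateral deviation beneficial
Mixed NE: P1 plays Gallery with p = 0.75, P2 plays Gallery with q = 0.25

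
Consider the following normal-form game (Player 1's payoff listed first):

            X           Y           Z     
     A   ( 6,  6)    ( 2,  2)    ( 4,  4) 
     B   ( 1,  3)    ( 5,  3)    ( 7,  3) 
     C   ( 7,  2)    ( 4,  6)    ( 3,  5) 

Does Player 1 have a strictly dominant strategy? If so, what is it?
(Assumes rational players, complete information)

No strictly dominant strategy exists for Player 1

Work:
A strategy strictly dominates another if it gives a strictly higher payoff against every opponent action. Compare each pair of P1's strategies column-by-column:
  A vs B: [6 vs 1, 2 vs 5, 4 vs 7] → A does not strictly dominate B (column Y: 2 ≤ 5)
  A vs C: [6 vs 7, 2 vs 4, 4 vs 3] → A does not strictly dominate C (column X: 6 ≤ 7)
  B vs A: [1 vs 6, 5 vs 2, 7 vs 4] → B does not strictly dominate A (column X: 1 ≤ 6)
  B vs C: [1 vs 7, 5 vs 4, 7 vs 3] → B does not strictly dominate C (column X: 1 ≤ 7)
  C vs A: [7 vs 6, 4 vs 2, 3 vs 4] → C does not strictly dominate A (column Z: 3 ≤ 4)
  C vs B: [7 vs 1, 4 vs 5, 3 vs 7] → C does not strictly dominate B (column Y: 4 ≤ 5)
No single strategy strictly dominates all others → no strictly dominant strategy.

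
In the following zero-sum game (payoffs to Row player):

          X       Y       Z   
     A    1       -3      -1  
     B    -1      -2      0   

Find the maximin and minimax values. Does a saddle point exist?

Maximin = -2, Minimax = -2, Saddle: True

Work:
Row minimums: [-3, -2] → maximin = -2
Column maximums: [1, -2, 0] → minimax = -2
Saddle point exists! Game value = -2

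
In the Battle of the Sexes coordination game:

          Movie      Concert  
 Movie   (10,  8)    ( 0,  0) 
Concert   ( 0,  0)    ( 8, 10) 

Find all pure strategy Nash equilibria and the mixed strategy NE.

Pure NE: (Movie, Movie) and (Concert, Concert); Mixed NE: p = 0.5556, q = 0.4444

Work:
Check pure NE:
(Movie, Movie): (10, 8) - no unilateral deviation beneficial
(Concert, Concert): (8, 10) - no unilateral deviation beneficial
Mixed NE: P1 plays Movie with p = 0.5556, P2 plays Movie with q = 0.4444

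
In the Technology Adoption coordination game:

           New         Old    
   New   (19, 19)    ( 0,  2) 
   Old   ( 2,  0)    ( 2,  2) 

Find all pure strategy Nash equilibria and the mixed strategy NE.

Pure NE: (New, New) and (Old, Old); Mixed NE: p = 0.1053, q = 0.1053

Work:
Check pure NE:
(New, New): (19, 19) - no unilateral deviation beneficial
(Old, Old): (2, 2) - no unilateral deviation beneficial
Mixed NE: P1 plays New with p = 0.1053, P2 plays New with q = 0.1053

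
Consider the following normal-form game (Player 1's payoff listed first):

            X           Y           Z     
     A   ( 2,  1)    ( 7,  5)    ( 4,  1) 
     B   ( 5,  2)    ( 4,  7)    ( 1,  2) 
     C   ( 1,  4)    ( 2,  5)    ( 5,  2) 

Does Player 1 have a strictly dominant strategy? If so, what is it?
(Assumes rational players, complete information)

No strictly dominant strategy exists for Player 1

Work:
A strategy strictly dominates another if it gives a strictly higher payoff against every opponent action. Compare each pair of P1's strategies column-by-column:
  A vs B: [2 vs 5, 7 vs 4, 4 vs 1] → A does not strictly dominate B (column X: 2 ≤ 5)
  A vs C: [2 vs 1, 7 vs 2, 4 vs 5] → A does not strictly dominate C (column Z: 4 ≤ 5)
  B vs A: [5 vs 2, 4 vs 7, 1 vs 4] → B does not strictly dominate A (column Y: 4 ≤ 7)
  B vs C: [5 vs 1, 4 vs 2, 1 vs 5] → B does not strictly dominate C (column Z: 1 ≤ 5)
  C vs A: [1 vs 2, 2 vs 7, 5 vs 4] → C does not strictly dominate A (column X: 1 ≤ 2)
  C vs B: [1 vs 5, 2 vs 4, 5 vs 1] → C does not strictly dominate B (column X: 1 ≤ 5)
No single strategy strictly dominates all others → no strictly dominant strategy.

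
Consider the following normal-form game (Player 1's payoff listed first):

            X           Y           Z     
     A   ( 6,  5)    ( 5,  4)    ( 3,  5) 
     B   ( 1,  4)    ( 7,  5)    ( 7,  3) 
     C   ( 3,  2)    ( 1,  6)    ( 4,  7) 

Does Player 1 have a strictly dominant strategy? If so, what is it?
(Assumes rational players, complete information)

No strictly dominant strategy exists for Player 1

Work:
A strategy strictly dominates another if it gives a strictly higher payoff against every opponent action. Compare each pair of P1's strategies column-by-column:
  A vs B: [6 vs 1, 5 vs 7, 3 vs 7] → A does not strictly dominate B (column Y: 5 ≤ 7)
  A vs C: [6 vs 3, 5 vs 1, 3 vs 4] → A does not strictly dominate C (column Z: 3 ≤ 4)
  B vs A: [1 vs 6, 7 vs 5, 7 vs 3] → B does not strictly dominate A (column X: 1 ≤ 6)
  B vs C: [1 vs 3, 7 vs 1, 7 vs 4] → B does not strictly dominate C (column X: 1 ≤ 3)
  C vs A: [3 vs 6, 1 vs 5, 4 vs 3] → C does not strictly dominate A (column X: 3 ≤ 6)
  C vs B: [3 vs 1, 1 vs 7, 4 vs 7] → C does not strictly dominate B (column Y: 1 ≤ 7)
No single strategy strictly dominates all others → no strictly dominant strategy.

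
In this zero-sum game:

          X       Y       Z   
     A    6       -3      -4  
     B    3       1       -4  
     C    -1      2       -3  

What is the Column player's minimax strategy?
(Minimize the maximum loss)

Column should play Z, value = -3

Work:
Column player minimizes Row's maximum payoff:
Column X: max payoff to Row = 6
Column Y: max payoff to Row = 2
Column Z: max payoff to Row = -3
Minimum is -3, achieved by column Z.
Minimax strategy: Z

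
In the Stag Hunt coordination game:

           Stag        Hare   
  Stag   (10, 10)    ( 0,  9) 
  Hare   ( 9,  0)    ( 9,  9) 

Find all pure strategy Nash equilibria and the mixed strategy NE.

Pure NE: (Stag, Stag) and (Hare, Hare); Mixed NE: p = 0.9, q = 0.9

Work:
Check pure NE:
(Stag, Stag): (10, 10) - no unilateral deviation beneficial
(Hare, Hare): (9, 9) - no unilateral deviation beneficial
Mixed NE: P1 plays Stag with p = 0.9, P2 plays Stag with q = 0.9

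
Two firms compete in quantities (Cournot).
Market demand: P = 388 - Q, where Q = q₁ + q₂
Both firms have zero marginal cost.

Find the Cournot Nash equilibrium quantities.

q₁* = q₂* = 129.33; P* = 129.33

Work:
Profit: π_i = P·q_i = (a - q_i - q_j)·q_i
FOC: ∂π_i/∂q_i = a - 2q_i - q_j = 0
Reaction function: q_i = (388 - q_j)/2
Symmetry: q* = 388/3 = 129.33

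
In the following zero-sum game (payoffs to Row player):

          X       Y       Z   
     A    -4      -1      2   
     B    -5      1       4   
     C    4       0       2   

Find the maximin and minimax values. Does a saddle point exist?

Maximin = 0, Minimax = 1, Saddle: False

Work:
Row minimums: [-4, -5, 0] → maximin = 0
Column maximums: [4, 1, 4] → minimax = 1
No saddle point (maximin ≠ minimax). Mixed strategy needed.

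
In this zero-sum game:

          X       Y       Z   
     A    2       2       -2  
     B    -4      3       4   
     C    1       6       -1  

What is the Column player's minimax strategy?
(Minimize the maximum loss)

Column should play X, value = 2

Work:
Column player minimizes Row's maximum payoff:
Column X: max payoff to Row = 2
Column Y: max payoff to Row = 6
Column Z: max payoff to Row = 4
Minimum is 2, achieved by column X.
Minimax strategy: X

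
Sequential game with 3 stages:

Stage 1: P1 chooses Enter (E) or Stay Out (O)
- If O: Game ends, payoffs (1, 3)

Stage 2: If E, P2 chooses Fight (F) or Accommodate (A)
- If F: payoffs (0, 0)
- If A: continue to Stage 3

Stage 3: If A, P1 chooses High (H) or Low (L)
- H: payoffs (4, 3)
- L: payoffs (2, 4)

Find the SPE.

SPE: (E, A, H); Outcome (4, 3)

Work:
Stage 3: P1 chooses H (4 vs 2)
Stage 2: P2: F->0, A->3 (anticipating H). Choose A
Stage 1: P1: O->1, E->4 (anticipating A, H). Choose E
SPE path: E -> A -> H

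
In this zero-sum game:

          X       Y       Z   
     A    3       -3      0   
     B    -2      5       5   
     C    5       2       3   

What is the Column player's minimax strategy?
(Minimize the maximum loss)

Column should play X or Y or Z (all achieve the minimum), value = 5

Work:
Column player minimizes Row's maximum payoff:
Column X: max payoff to Row = 5
Column Y: max payoff to Row = 5
Column Z: max payoff to Row = 5
Minimum is 5, achieved by columns X, Y, Z (tied).
Each of X or Y or Z is a minimax strategy.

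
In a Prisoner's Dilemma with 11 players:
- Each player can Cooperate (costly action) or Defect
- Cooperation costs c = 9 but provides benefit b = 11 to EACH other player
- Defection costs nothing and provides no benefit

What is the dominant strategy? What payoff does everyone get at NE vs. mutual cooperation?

Dominant: Defect; NE payoff = 0; Coop payoff = 101

Work:
Defect dominates (saves cost c = 9, benefit to others is external)
NE: All defect → everyone gets 0
If all cooperate: each receives (10)×11 - 9 = 101
Social dilemma: 101 > 0 but NE gives 0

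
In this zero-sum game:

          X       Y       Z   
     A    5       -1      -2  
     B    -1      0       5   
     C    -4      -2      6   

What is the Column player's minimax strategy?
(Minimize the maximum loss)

Column should play Y, value = 0

Work:
Column player minimizes Row's maximum payoff:
Column X: max payoff to Row = 5
Column Y: max payoff to Row = 0
Column Z: max payoff to Row = 6
Minimum is 0, achieved by column Y.
Minimax strategy: Y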